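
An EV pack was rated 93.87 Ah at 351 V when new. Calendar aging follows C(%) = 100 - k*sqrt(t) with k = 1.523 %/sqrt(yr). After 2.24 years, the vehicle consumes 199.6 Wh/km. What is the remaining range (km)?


Step 1: capacity retention = 100 - 1.523 * sqrt(2.24) = 100 - 1.523 * 1.4967 = 97.721%
Step 2: C_now = 93.87 * 97.721/100 = 91.731 Ah
Step 3: E_pack = V * C_now = 351 * 91.731 = 32198 Wh
Step 4: range = E_pack / consumption = 32198 / 199.6 = 161.3 km

161.3 km


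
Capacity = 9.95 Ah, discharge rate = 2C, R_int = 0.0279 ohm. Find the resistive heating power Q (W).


Step 1: I = C_rate * capacity = 2 * 9.95 = 19.9 A
Step 2: Q = I^2 * R = 19.9^2 * 0.0279 = 396.01 * 0.0279 = 11.05 W

11.05 W


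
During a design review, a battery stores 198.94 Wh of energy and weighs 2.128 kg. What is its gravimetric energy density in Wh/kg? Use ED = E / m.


ED = E / m = 198.94 / 2.128 = 93.49 Wh/kg

93.49 Wh/kg


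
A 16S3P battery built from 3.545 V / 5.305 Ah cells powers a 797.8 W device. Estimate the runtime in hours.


Step 1: E_pack = Ns * V_cell * Np * C_cell = 16 * 3.545 * 3 * 5.305 = 902.7 Wh
Step 2: t = E_pack / P = 902.7 / 797.8 = 1.131 hr

1.131 hr


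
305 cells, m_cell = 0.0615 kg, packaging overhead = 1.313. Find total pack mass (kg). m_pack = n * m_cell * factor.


m_pack = n * m_cell * overhead = 305 * 0.0615 * 1.313 = 24.63 kg

24.63 kg


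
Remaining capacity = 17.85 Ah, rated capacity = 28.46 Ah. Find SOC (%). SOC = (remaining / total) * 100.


SOC = (remaining / total) * 100 = (17.85 / 28.46) * 100 = 62.72%

62.72%


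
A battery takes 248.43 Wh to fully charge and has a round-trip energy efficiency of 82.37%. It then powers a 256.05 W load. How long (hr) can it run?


Step 1: E_discharge = eta/100 * E_charge = 82.37/100 * 248.43 = 204.63 Wh
Step 2: t = E_discharge / P = 204.63 / 256.05 = 0.7992 hr

0.7992 hr


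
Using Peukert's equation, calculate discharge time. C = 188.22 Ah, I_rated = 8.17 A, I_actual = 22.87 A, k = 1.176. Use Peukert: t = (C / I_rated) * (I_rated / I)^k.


Step 1: t_rated = C / I_rated = 188.22 / 8.17 = 23.038 hr
Step 2: ratio = 8.17 / 22.87 = 0.35724
Step 3: ratio^k = 0.35724^1.176 = 0.29804
Step 4: t = t_rated * ratio^k = 23.038 * 0.29804 = 6.866 hr

6.866 hr


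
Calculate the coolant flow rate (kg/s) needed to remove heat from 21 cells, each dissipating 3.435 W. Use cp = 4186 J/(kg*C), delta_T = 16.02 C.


Q_total = 21 * 3.435 = 72.135 W
m_dot = Q_total / (cp * dT) = 72.135 / (4186 * 16.02) = 0.001076 kg/s

0.001076 kg/s


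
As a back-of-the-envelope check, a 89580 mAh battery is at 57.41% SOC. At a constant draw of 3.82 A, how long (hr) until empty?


Convert: C_total = 89580 mAh = 89.58 Ah
Step 1: remaining = SOC/100 * C_total = 57.41/100 * 89.58 = 51.428 Ah
Step 2: t = remaining / I = 51.428 / 3.82 = 13.46 hr

13.46 hr


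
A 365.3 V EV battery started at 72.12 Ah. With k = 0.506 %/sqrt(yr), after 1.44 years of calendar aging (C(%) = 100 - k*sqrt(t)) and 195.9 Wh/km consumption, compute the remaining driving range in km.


Step 1: capacity retention = 100 - 0.506 * sqrt(1.44) = 100 - 0.506 * 1.2 = 99.393%
Step 2: C_now = 72.12 * 99.393/100 = 71.682 Ah
Step 3: E_pack = V * C_now = 365.3 * 71.682 = 26185 Wh
Step 4: range = E_pack / consumption = 26185 / 195.9 = 133.7 km

133.7 km


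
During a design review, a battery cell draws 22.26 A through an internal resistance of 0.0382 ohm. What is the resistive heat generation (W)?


I^2 = 495.51
Q = 495.51 * 0.0382 = 18.93 W

18.93 W


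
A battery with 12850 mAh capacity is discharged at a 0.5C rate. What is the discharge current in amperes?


Convert: capacity = 12850 mAh = 12.85 Ah
At 0.5C: I = 0.5 * 12.85 Ah = 6.425 A

6.425 A


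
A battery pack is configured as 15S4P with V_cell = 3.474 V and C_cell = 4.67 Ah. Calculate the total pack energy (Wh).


V_pack = 15 * 3.474 = 52.11 V
C_pack = 4 * 4.67 = 18.68 Ah
E = V_pack * C_pack = 52.11 * 18.68 = 973.4 Wh

973.4 Wh


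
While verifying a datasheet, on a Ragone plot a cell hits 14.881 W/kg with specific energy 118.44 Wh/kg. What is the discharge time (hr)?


t = E / P = 118.44 / 14.881 = 7.959 hr

7.959 hr


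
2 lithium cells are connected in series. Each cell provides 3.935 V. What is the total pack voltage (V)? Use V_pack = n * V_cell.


V_pack = n * V_cell = 2 * 3.935 = 7.87 V

7.87 V


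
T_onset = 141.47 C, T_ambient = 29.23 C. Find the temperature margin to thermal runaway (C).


margin = T_onset - T_ambient = 141.47 - 29.23 = 112.24 C

112.24 C


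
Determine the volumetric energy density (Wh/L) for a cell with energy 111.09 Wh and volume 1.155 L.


ED = E / V = 111.09 / 1.155 = 96.18 Wh/L

96.18 Wh/L


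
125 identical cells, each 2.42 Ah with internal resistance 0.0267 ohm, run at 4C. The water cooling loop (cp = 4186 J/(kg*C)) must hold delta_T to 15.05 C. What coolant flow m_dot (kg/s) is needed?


Step 1: I = 4 * 2.42 = 9.68 A
Step 2: Q_cell = I^2 * R = 9.68^2 * 0.0267 = 2.5019 W
Step 3: Q_total = 125 * 2.5019 = 312.74 W
Step 4: m_dot = Q_total / (cp * dT) = 312.74 / (4186 * 15.05) = 0.004964 kg/s

0.004964 kg/s


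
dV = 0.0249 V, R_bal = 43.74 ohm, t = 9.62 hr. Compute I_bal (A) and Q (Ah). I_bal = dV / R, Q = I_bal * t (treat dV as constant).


First, Ohm's law: I_bal = 0.0249 V / 43.74 ohm = 5.6927e-04 A
Then Q = I * t = 5.6927e-04 A * 9.62 hr = 0.005476 Ah

I=5.6927e-04 A, Q=0.005476 Ah


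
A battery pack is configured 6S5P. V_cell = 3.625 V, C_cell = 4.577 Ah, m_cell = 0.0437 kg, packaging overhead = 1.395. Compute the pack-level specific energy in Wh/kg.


Step 1: V_pack = 6 * 3.625 = 21.75 V
Step 2: C_pack = 5 * 4.577 = 22.885 Ah
Step 3: E_pack = V_pack * C_pack = 21.75 * 22.885 = 497.75 Wh
Step 4: m_pack = 6 * 5 * 0.0437 * 1.395 = 1.8288 kg
Step 5: ED = E_pack / m_pack = 497.75 / 1.8288 = 272.2 Wh/kg

272.2 Wh/kg


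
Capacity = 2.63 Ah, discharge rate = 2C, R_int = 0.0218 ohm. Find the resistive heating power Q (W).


Step 1: I = C_rate * capacity = 2 * 2.63 = 5.26 A
Step 2: Q = I^2 * R = 5.26^2 * 0.0218 = 27.668 * 0.0218 = 0.6032 W

0.6032 W


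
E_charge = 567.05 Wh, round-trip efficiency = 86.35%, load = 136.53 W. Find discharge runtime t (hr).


Step 1: E_discharge = eta/100 * E_charge = 86.35/100 * 567.05 = 489.65 Wh
Step 2: t = E_discharge / P = 489.65 / 136.53 = 3.586 hr

3.586 hr


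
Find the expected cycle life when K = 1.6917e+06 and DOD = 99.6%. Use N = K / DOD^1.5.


DOD^1.5 = 994.01
N = K / DOD^1.5 = 1.6917e+06 / 994.01 = 1702

1702 cycles


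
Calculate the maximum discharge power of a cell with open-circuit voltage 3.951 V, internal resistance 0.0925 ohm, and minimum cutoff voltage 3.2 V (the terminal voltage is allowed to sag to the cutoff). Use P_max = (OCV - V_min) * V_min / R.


P_max = (OCV - V_min) * V_min / R = (3.951 - 3.2) * 3.2 / 0.0925 = 0.751 * 3.2 / 0.0925 = 25.98 W

25.98 W


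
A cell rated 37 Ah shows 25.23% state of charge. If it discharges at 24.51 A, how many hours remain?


Step 1: remaining = SOC/100 * C_total = 25.23/100 * 37 = 9.3351 Ah
Step 2: t = remaining / I = 9.3351 / 24.51 = 0.3809 hr

0.3809 hr


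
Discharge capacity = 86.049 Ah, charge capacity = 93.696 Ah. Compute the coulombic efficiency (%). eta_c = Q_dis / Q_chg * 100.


eta_c = Q_dis / Q_chg * 100 = 86.049 / 93.696 * 100 = 91.84%

91.84%


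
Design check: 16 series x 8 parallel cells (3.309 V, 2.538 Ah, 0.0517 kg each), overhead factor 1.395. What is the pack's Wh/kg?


Step 1: V_pack = 16 * 3.309 = 52.944 V
Step 2: C_pack = 8 * 2.538 = 20.304 Ah
Step 3: E_pack = V_pack * C_pack = 52.944 * 20.304 = 1075 Wh
Step 4: m_pack = 16 * 8 * 0.0517 * 1.395 = 9.2316 kg
Step 5: ED = E_pack / m_pack = 1075 / 9.2316 = 116.4 Wh/kg

116.4 Wh/kg


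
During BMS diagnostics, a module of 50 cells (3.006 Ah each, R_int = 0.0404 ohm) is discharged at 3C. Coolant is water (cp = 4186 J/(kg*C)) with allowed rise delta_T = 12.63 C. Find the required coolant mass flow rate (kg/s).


Step 1: I = 3 * 3.006 = 9.018 A
Step 2: Q_cell = I^2 * R = 9.018^2 * 0.0404 = 3.2855 W
Step 3: Q_total = 50 * 3.2855 = 164.28 W
Step 4: m_dot = Q_total / (cp * dT) = 164.28 / (4186 * 12.63) = 0.003107 kg/s

0.003107 kg/s


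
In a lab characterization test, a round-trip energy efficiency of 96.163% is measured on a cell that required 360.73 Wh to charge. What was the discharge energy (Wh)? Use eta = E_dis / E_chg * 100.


E_dis = eta/100 * E_chg = 96.163/100 * 360.73 = 346.9 Wh

346.9 Wh


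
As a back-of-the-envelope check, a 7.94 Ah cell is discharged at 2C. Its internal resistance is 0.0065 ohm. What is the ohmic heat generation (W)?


Step 1: I = C_rate * capacity = 2 * 7.94 = 15.88 A
Step 2: Q = I^2 * R = 15.88^2 * 0.0065 = 252.17 * 0.0065 = 1.639 W

1.639 W


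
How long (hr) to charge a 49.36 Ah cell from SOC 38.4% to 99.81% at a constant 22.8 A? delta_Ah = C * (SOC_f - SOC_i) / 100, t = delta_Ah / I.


Step 1: dSOC = 99.81% - 38.4% = 61.41%
Step 2: delta_Ah = 49.36 * 61.41 / 100 = 30.312 Ah
Step 3: t = 30.312 / 22.8 = 1.329 hr

1.329 hr


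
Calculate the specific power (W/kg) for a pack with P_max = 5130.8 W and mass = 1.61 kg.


SP = P / m = 5130.8 / 1.61 = 3187 W/kg

3187 W/kg


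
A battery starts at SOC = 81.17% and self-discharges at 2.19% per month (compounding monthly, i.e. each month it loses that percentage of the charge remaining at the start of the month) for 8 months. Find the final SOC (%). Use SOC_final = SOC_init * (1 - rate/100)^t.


decay = (1 - 2.19/100)^8 = 0.83766
SOC_final = 81.17 * 0.83766 = 67.99%

67.99%


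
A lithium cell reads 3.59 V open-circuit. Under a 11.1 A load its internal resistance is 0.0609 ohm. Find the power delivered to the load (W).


Step 1: V_terminal = OCV - I*R = 3.59 - 11.1 * 0.0609 = 2.914 V
Step 2: P_out = V_terminal * I = 2.914 * 11.1 = 32.35 W

32.35 W


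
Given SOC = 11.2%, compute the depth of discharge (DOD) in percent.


DOD = 100 - SOC = 100 - 11.2 = 88.8%

88.8%


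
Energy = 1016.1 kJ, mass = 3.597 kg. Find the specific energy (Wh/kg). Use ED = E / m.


Convert: E = 1016.1 kJ = 282.25 Wh
ED = E / m = 282.25 / 3.597 = 78.47 Wh/kg

78.47 Wh/kg


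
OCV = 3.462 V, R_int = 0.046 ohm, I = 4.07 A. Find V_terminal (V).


IR drop = 4.07 * 0.046 = 0.18722 V
V = 3.462 - 0.18722 = 3.275 V

3.275 V


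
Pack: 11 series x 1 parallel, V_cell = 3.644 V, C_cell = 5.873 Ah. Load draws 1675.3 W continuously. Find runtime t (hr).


Step 1: E_pack = Ns * V_cell * Np * C_cell = 11 * 3.644 * 1 * 5.873 = 235.41 Wh
Step 2: t = E_pack / P = 235.41 / 1675.3 = 0.1405 hr

0.1405 hr


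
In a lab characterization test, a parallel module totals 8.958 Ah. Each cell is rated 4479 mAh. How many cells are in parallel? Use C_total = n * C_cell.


Convert: C_cell = 4479 mAh = 4.479 Ah
n = C_total / C_cell = 8.958 / 4.479 = 2

2


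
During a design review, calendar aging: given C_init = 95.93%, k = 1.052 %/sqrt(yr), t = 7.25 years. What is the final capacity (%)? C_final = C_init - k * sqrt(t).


Step 1: sqrt(7.25 yr) = 2.6926
Step 2: drop = 1.052 * 2.6926 = 2.8326
Step 3: C_final = 95.93 - 2.8326 = 93.10%

93.10%


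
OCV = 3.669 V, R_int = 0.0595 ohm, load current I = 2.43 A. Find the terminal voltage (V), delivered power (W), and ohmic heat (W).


Step 1: V_terminal = OCV - I*R = 3.669 - 2.43 * 0.0595 = 3.5244 V
Step 2: P_out = V_terminal * I = 3.5244 * 2.43 = 8.564 W
Step 3: Q = I^2 * R = 2.43^2 * 0.0595 = 0.3513 W

V=3.5244 V, P=8.564 W, Q=0.3513 W


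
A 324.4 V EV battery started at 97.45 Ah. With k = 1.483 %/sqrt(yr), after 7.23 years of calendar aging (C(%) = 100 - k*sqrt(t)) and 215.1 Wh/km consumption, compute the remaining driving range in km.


Step 1: capacity retention = 100 - 1.483 * sqrt(7.23) = 100 - 1.483 * 2.6889 = 96.012%
Step 2: C_now = 97.45 * 96.012/100 = 93.564 Ah
Step 3: E_pack = V * C_now = 324.4 * 93.564 = 30352 Wh
Step 4: range = E_pack / consumption = 30352 / 215.1 = 141.1 km

141.1 km


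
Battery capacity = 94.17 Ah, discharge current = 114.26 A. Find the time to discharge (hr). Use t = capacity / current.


t = capacity / current = 94.17 / 114.26 = 0.8242 hr

0.8242 hr


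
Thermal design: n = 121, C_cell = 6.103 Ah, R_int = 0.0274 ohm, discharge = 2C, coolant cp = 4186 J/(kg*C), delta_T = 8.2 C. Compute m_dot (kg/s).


Step 1: I = 2 * 6.103 = 12.206 A
Step 2: Q_cell = I^2 * R = 12.206^2 * 0.0274 = 4.0822 W
Step 3: Q_total = 121 * 4.0822 = 493.95 W
Step 4: m_dot = Q_total / (cp * dT) = 493.95 / (4186 * 8.2) = 0.01439 kg/s

0.01439 kg/s


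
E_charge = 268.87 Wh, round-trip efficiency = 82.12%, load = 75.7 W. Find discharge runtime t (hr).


Step 1: E_discharge = eta/100 * E_charge = 82.12/100 * 268.87 = 220.8 Wh
Step 2: t = E_discharge / P = 220.8 / 75.7 = 2.917 hr

2.917 hr


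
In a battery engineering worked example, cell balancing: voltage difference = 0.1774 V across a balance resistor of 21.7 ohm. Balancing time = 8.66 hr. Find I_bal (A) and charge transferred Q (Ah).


I_bal = dV / R = 0.1774 / 21.7 = 0.0081751 A
Q = I_bal * t = 0.0081751 * 8.66 = 0.07080 Ah

I=0.0081751 A, Q=0.07080 Ah


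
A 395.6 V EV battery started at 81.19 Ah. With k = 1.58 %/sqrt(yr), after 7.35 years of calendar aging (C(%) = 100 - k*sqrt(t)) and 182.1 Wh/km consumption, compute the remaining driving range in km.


Step 1: capacity retention = 100 - 1.58 * sqrt(7.35) = 100 - 1.58 * 2.7111 = 95.716%
Step 2: C_now = 81.19 * 95.716/100 = 77.712 Ah
Step 3: E_pack = V * C_now = 395.6 * 77.712 = 30743 Wh
Step 4: range = E_pack / consumption = 30743 / 182.1 = 168.8 km

168.8 km


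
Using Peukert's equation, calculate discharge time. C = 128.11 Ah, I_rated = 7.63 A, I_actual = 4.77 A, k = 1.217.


t_rated = C / I_rated = 128.11 / 7.63 = 16.79 hr
(I_rated/I)^k = (1.5996)^1.217 = 1.7713
t = t_rated * (I_rated/I)^k = 16.79 * 1.7713 = 29.74 hr

29.74 hr


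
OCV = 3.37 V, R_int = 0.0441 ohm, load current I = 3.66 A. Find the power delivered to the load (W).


Step 1: V_terminal = OCV - I*R = 3.37 - 3.66 * 0.0441 = 3.2086 V
Step 2: P_out = V_terminal * I = 3.2086 * 3.66 = 11.74 W

11.74 W


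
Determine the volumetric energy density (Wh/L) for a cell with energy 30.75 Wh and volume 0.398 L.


Volumetric ED = 30.75 Wh / 0.398 L = 77.26 Wh/L

77.26 Wh/L


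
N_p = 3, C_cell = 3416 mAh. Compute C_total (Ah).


Convert: C_cell = 3416 mAh = 3.416 Ah
C_total = 3 * 3.416 = 10.248 Ah

10.248 Ah


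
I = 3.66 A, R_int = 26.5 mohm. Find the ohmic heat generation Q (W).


Convert: R = 26.5 mohm = 0.0265 ohm
Q = I^2 * R = 3.66^2 * 0.0265 = 0.3550 W

0.3550 W


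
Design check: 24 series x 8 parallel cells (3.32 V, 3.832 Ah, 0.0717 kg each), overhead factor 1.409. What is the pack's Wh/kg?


Step 1: V_pack = 24 * 3.32 = 79.68 V
Step 2: C_pack = 8 * 3.832 = 30.656 Ah
Step 3: E_pack = V_pack * C_pack = 79.68 * 30.656 = 2442.7 Wh
Step 4: m_pack = 24 * 8 * 0.0717 * 1.409 = 19.397 kg
Step 5: ED = E_pack / m_pack = 2442.7 / 19.397 = 125.9 Wh/kg

125.9 Wh/kg


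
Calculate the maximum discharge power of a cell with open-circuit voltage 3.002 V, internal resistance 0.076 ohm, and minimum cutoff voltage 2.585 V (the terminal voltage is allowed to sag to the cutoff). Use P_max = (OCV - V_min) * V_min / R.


P_max = (OCV - V_min) * V_min / R = (3.002 - 2.585) * 2.585 / 0.076 = 0.417 * 2.585 / 0.076 = 14.18 W

14.18 W


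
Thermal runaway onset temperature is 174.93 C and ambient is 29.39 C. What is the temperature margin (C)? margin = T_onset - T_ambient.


Safety margin = 174.93 C - 29.39 C = 145.54 C

145.54 C


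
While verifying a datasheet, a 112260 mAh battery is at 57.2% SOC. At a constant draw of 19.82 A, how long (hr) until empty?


Convert: C_total = 112260 mAh = 112.26 Ah
Step 1: remaining = SOC/100 * C_total = 57.2/100 * 112.26 = 64.213 Ah
Step 2: t = remaining / I = 64.213 / 19.82 = 3.240 hr

3.240 hr


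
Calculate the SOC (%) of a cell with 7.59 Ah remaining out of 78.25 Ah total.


SOC% = 7.59 / 78.25 * 100 = 9.700%

9.700%


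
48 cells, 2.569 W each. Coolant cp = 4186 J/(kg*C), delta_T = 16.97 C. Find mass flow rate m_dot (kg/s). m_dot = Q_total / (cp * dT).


Q_total = 48 * 2.569 = 123.31 W
m_dot = Q_total / (cp * dT) = 123.31 / (4186 * 16.97) = 0.001736 kg/s

0.001736 kg/s


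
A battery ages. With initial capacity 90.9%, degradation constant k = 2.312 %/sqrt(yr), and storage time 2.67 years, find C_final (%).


Step 1: sqrt(2.67 yr) = 1.634
Step 2: drop = 2.312 * 1.634 = 3.7778
Step 3: C_final = 90.9 - 3.7778 = 87.12%

87.12%


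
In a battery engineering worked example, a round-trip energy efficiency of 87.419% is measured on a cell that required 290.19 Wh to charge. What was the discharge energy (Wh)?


E_dis = eta/100 * E_chg = 87.419/100 * 290.19 = 253.7 Wh

253.7 Wh


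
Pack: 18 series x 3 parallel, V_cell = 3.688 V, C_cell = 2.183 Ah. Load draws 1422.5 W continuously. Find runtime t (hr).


Step 1: E_pack = Ns * V_cell * Np * C_cell = 18 * 3.688 * 3 * 2.183 = 434.75 Wh
Step 2: t = E_pack / P = 434.75 / 1422.5 = 0.3056 hr

0.3056 hr


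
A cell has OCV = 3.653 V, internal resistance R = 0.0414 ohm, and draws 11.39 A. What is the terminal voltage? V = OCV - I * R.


IR drop = 11.39 * 0.0414 = 0.47155 V
V = 3.653 - 0.47155 = 3.181 V

3.181 V


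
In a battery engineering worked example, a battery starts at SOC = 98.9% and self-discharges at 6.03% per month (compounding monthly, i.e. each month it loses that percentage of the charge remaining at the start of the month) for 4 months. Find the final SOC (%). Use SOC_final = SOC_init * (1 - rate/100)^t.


Monthly retention factor = 1 - 6.03/100 = 0.9397
Over 4 months: factor^4 = 0.77975
SOC_final = 98.9 * 0.77975 = 77.12%

77.12%


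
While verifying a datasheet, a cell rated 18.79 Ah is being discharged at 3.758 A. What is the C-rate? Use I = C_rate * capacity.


C_rate = I / capacity = 3.758 / 18.79 = 0.2C

0.2C


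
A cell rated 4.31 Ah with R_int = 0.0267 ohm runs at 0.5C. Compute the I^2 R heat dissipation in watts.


Step 1: I = C_rate * capacity = 0.5 * 4.31 = 2.155 A
Step 2: Q = I^2 * R = 2.155^2 * 0.0267 = 4.644 * 0.0267 = 0.1240 W

0.1240 W


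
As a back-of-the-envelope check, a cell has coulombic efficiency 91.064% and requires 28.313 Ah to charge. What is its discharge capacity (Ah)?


Q_dis = eta/100 * Q_chg = 91.064/100 * 28.313 = 25.78 Ah

25.78 Ah


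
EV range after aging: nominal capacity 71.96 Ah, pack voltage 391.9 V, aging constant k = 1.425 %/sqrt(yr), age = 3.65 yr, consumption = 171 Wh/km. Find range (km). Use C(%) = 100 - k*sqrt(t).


Step 1: capacity retention = 100 - 1.425 * sqrt(3.65) = 100 - 1.425 * 1.9105 = 97.278%
Step 2: C_now = 71.96 * 97.278/100 = 70.001 Ah
Step 3: E_pack = V * C_now = 391.9 * 70.001 = 27433 Wh
Step 4: range = E_pack / consumption = 27433 / 171 = 160.4 km

160.4 km


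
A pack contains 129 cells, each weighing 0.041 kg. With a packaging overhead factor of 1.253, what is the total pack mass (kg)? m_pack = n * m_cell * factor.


m_pack = n * m_cell * overhead = 129 * 0.041 * 1.253 = 6.627 kg

6.627 kg


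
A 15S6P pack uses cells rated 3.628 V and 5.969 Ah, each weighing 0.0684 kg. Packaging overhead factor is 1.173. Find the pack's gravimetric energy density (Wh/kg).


Step 1: V_pack = 15 * 3.628 = 54.42 V
Step 2: C_pack = 6 * 5.969 = 35.814 Ah
Step 3: E_pack = V_pack * C_pack = 54.42 * 35.814 = 1949 Wh
Step 4: m_pack = 15 * 6 * 0.0684 * 1.173 = 7.221 kg
Step 5: ED = E_pack / m_pack = 1949 / 7.221 = 269.9 Wh/kg

269.9 Wh/kg


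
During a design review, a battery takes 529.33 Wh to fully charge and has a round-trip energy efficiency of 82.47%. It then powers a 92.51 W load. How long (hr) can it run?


Step 1: E_discharge = eta/100 * E_charge = 82.47/100 * 529.33 = 436.54 Wh
Step 2: t = E_discharge / P = 436.54 / 92.51 = 4.719 hr

4.719 hr


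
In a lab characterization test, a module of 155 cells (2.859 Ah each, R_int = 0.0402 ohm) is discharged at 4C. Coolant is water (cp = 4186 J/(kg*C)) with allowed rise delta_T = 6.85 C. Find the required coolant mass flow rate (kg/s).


Step 1: I = 4 * 2.859 = 11.436 A
Step 2: Q_cell = I^2 * R = 11.436^2 * 0.0402 = 5.2574 W
Step 3: Q_total = 155 * 5.2574 = 814.9 W
Step 4: m_dot = Q_total / (cp * dT) = 814.9 / (4186 * 6.85) = 0.02842 kg/s

0.02842 kg/s


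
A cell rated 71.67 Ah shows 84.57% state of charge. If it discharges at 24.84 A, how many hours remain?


Step 1: remaining = SOC/100 * C_total = 84.57/100 * 71.67 = 60.611 Ah
Step 2: t = remaining / I = 60.611 / 24.84 = 2.440 hr

2.440 hr


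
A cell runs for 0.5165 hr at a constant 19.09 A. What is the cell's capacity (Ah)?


C = I * t = 19.09 * 0.5165 = 9.860 Ah

9.860 Ah


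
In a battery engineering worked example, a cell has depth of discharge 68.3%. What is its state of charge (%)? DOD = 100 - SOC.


SOC = 100 - DOD = 100 - 68.3 = 31.7%

31.7%


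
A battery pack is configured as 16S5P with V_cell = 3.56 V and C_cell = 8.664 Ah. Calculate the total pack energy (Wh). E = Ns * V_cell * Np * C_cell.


V_pack = 16 * 3.56 = 56.96 V
C_pack = 5 * 8.664 = 43.32 Ah
E = V_pack * C_pack = 56.96 * 43.32 = 2468 Wh

2468 Wh


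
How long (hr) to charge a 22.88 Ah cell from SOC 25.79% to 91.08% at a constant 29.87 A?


delta_Ah = 22.88 * (91.08 - 25.79) / 100 = 14.938 Ah
t = delta_Ah / I = 14.938 / 29.87 = 0.5001 hr

0.5001 hr


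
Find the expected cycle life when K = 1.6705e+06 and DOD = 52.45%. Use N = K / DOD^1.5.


Step 1: DOD^1.5 = 52.45^1.5 = 379.86
Step 2: N = 1.6705e+06 / 379.86 = 4398 cycles

4398 cycles


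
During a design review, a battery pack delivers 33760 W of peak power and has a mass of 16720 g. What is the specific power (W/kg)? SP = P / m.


Convert: m = 16720 g = 16.72 kg
SP = P / m = 33760 / 16.72 = 2019 W/kg

2019 W/kg


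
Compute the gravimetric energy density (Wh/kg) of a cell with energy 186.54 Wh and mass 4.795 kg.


Specific energy = 186.54 Wh / 4.795 kg = 38.90 Wh/kg

38.90 Wh/kg


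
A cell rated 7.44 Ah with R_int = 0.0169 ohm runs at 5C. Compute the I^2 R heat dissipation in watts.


Step 1: I = C_rate * capacity = 5 * 7.44 = 37.2 A
Step 2: Q = I^2 * R = 37.2^2 * 0.0169 = 1383.8 * 0.0169 = 23.39 W

23.39 W


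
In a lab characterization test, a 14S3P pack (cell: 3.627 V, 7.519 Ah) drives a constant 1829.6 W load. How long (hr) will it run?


Step 1: E_pack = Ns * V_cell * Np * C_cell = 14 * 3.627 * 3 * 7.519 = 1145.4 Wh
Step 2: t = E_pack / P = 1145.4 / 1829.6 = 0.6260 hr

0.6260 hr


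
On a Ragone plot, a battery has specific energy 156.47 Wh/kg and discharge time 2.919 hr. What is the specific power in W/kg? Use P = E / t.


P_specific = E / t = 156.47 / 2.919 = 53.60 W/kg

53.60 W/kg


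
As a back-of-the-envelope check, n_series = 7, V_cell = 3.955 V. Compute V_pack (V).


With 7 cells in series at 3.955 V each, V_pack = 27.685 V

27.685 V


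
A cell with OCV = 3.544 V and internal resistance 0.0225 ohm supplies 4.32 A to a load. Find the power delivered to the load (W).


Step 1: V_terminal = OCV - I*R = 3.544 - 4.32 * 0.0225 = 3.4468 V
Step 2: P_out = V_terminal * I = 3.4468 * 4.32 = 14.89 W

14.89 W


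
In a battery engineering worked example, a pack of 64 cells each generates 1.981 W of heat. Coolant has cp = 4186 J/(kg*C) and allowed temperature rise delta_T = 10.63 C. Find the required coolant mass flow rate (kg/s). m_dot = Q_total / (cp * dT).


Step 1: Total heat Q = 64 * 1.981 W = 126.78 W
Step 2: denom = cp * dT = 4186 * 10.63 = 44497
Step 3: m_dot = 126.78 / 44497 = 0.002849 kg/s

0.002849 kg/s


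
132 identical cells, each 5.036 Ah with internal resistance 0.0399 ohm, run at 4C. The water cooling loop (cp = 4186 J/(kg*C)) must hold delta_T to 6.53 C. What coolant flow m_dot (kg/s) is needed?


Step 1: I = 4 * 5.036 = 20.144 A
Step 2: Q_cell = I^2 * R = 20.144^2 * 0.0399 = 16.191 W
Step 3: Q_total = 132 * 16.191 = 2137.2 W
Step 4: m_dot = Q_total / (cp * dT) = 2137.2 / (4186 * 6.53) = 0.07819 kg/s

0.07819 kg/s


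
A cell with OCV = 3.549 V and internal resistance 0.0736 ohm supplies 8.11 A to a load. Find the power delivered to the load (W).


Step 1: V_terminal = OCV - I*R = 3.549 - 8.11 * 0.0736 = 2.9521 V
Step 2: P_out = V_terminal * I = 2.9521 * 8.11 = 23.94 W

23.94 W


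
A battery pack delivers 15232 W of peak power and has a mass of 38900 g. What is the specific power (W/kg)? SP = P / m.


Convert: m = 38900 g = 38.9 kg
Specific power = 15232 W / 38.9 kg = 391.6 W/kg

391.6 W/kg


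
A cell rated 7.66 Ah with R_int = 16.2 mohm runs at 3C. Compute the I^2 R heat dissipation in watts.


Convert: R = 16.2 mohm = 0.0162 ohm
Step 1: I = C_rate * capacity = 3 * 7.66 = 22.98 A
Step 2: Q = I^2 * R = 22.98^2 * 0.0162 = 528.08 * 0.0162 = 8.555 W

8.555 W


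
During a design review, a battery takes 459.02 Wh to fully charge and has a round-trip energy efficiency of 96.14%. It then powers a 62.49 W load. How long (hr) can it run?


Step 1: E_discharge = eta/100 * E_charge = 96.14/100 * 459.02 = 441.3 Wh
Step 2: t = E_discharge / P = 441.3 / 62.49 = 7.062 hr

7.062 hr


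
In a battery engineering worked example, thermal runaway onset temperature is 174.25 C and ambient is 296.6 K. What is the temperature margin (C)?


Convert: T_ambient = 296.6 K = 23.45 C
margin = 174.25 - 23.45 = 150.8 C

150.8 C


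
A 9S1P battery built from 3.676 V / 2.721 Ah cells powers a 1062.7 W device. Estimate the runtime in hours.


Step 1: E_pack = Ns * V_cell * Np * C_cell = 9 * 3.676 * 1 * 2.721 = 90.022 Wh
Step 2: t = E_pack / P = 90.022 / 1062.7 = 0.08471 hr

0.08471 hr


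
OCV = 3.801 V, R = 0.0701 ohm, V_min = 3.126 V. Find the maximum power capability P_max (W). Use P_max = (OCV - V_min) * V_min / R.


dV = OCV - V_min = 0.675 V (so I_max = dV / R)
P_max = dV * V_min / R = 0.675 * 3.126 / 0.0701 = 30.10 W

30.10 W


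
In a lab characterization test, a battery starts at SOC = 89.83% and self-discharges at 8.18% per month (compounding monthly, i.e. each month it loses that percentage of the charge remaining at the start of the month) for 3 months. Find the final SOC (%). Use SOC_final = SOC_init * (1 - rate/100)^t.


decay = (1 - 8.18/100)^3 = 0.77413
SOC_final = 89.83 * 0.77413 = 69.54%

69.54%


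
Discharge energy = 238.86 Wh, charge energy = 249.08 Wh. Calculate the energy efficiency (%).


eta_e = E_dis / E_chg * 100 = 238.86 / 249.08 * 100 = 95.90%

95.90%


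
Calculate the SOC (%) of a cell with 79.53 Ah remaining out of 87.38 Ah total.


SOC = (remaining / total) * 100 = (79.53 / 87.38) * 100 = 91.02%

91.02%


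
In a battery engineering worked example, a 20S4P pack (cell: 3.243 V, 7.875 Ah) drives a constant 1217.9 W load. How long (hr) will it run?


Step 1: E_pack = Ns * V_cell * Np * C_cell = 20 * 3.243 * 4 * 7.875 = 2043.1 Wh
Step 2: t = E_pack / P = 2043.1 / 1217.9 = 1.678 hr

1.678 hr


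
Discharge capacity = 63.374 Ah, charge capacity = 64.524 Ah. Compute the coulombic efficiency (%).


Coulombic efficiency = 63.374/64.524 * 100% = 98.22%

98.22%


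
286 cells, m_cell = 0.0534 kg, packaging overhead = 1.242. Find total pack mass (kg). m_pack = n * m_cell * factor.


m_pack = n * m_cell * overhead = 286 * 0.0534 * 1.242 = 18.97 kg

18.97 kg


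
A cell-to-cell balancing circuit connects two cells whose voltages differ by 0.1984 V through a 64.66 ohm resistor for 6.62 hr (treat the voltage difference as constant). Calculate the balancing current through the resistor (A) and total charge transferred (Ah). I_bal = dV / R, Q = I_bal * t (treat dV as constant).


First, Ohm's law: I_bal = 0.1984 V / 64.66 ohm = 0.0030684 A
Then Q = I * t = 0.0030684 A * 6.62 hr = 0.02031 Ah

I=0.0030684 A, Q=0.02031 Ah


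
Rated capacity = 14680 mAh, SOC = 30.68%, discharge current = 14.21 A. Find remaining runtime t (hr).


Convert: C_total = 14680 mAh = 14.68 Ah
Step 1: remaining = SOC/100 * C_total = 30.68/100 * 14.68 = 4.5038 Ah
Step 2: t = remaining / I = 4.5038 / 14.21 = 0.3169 hr

0.3169 hr


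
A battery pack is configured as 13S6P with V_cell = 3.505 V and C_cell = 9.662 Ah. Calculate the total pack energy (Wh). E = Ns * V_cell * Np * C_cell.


V_pack = 13 * 3.505 = 45.565 V
C_pack = 6 * 9.662 = 57.972 Ah
E = V_pack * C_pack = 45.565 * 57.972 = 2641 Wh

2641 Wh


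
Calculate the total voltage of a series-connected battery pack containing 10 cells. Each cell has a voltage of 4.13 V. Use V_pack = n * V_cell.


Series voltages add: 10 * 4.13 V = 41.3 V

41.3 V


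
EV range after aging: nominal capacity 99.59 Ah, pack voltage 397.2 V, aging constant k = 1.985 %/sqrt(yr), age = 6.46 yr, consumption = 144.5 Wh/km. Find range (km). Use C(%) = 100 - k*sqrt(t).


Step 1: capacity retention = 100 - 1.985 * sqrt(6.46) = 100 - 1.985 * 2.5417 = 94.955%
Step 2: C_now = 99.59 * 94.955/100 = 94.566 Ah
Step 3: E_pack = V * C_now = 397.2 * 94.566 = 37562 Wh
Step 4: range = E_pack / consumption = 37562 / 144.5 = 259.9 km

259.9 km


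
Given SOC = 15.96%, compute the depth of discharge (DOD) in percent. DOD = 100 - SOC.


Complement of SOC: DOD = 100% - 15.96% = 84.04%

84.04%


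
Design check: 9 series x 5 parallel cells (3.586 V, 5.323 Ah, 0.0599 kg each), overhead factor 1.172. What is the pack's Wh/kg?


Step 1: V_pack = 9 * 3.586 = 32.274 V
Step 2: C_pack = 5 * 5.323 = 26.615 Ah
Step 3: E_pack = V_pack * C_pack = 32.274 * 26.615 = 858.97 Wh
Step 4: m_pack = 9 * 5 * 0.0599 * 1.172 = 3.1591 kg
Step 5: ED = E_pack / m_pack = 858.97 / 3.1591 = 271.9 Wh/kg

271.9 Wh/kg


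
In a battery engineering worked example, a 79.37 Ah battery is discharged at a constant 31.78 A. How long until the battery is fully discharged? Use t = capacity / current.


t = capacity / current = 79.37 / 31.78 = 2.497 hr

2.497 hr


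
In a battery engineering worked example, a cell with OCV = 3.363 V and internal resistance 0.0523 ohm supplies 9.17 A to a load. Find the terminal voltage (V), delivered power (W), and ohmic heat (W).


Step 1: V_terminal = OCV - I*R = 3.363 - 9.17 * 0.0523 = 2.8834 V
Step 2: P_out = V_terminal * I = 2.8834 * 9.17 = 26.44 W
Step 3: Q = I^2 * R = 9.17^2 * 0.0523 = 4.398 W

V=2.8834 V, P=26.44 W, Q=4.398 W


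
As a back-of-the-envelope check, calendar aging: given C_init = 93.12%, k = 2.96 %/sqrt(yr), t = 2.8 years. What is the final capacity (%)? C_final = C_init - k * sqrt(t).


Step 1: sqrt(2.8 yr) = 1.6733
Step 2: drop = 2.96 * 1.6733 = 4.953
Step 3: C_final = 93.12 - 4.953 = 88.17%

88.17%


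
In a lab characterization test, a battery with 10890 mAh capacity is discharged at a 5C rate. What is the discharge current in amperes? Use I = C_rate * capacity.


Convert: capacity = 10890 mAh = 10.89 Ah
I = C_rate * capacity = 5 * 10.89 = 54.45 A

54.45 A


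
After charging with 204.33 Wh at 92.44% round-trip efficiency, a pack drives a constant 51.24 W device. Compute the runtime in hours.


Step 1: E_discharge = eta/100 * E_charge = 92.44/100 * 204.33 = 188.88 Wh
Step 2: t = E_discharge / P = 188.88 / 51.24 = 3.686 hr

3.686 hr


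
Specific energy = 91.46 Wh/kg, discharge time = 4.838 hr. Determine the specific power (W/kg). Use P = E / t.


P_specific = E / t = 91.46 / 4.838 = 18.90 W/kg

18.90 W/kg


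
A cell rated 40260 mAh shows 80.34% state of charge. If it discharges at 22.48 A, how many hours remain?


Convert: C_total = 40260 mAh = 40.26 Ah
Step 1: remaining = SOC/100 * C_total = 80.34/100 * 40.26 = 32.345 Ah
Step 2: t = remaining / I = 32.345 / 22.48 = 1.439 hr

1.439 hr


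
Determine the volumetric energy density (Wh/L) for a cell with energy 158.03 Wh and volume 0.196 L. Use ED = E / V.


Volumetric ED = 158.03 Wh / 0.196 L = 806.3 Wh/L

806.3 Wh/L


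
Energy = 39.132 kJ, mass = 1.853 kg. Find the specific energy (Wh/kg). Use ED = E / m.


Convert: E = 39.132 kJ = 10.87 Wh
ED = E / m = 10.87 / 1.853 = 5.866 Wh/kg

5.866 Wh/kg


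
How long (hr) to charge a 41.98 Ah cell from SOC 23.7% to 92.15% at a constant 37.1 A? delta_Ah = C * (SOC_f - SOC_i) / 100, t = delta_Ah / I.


delta_Ah = 41.98 * (92.15 - 23.7) / 100 = 28.735 Ah
t = delta_Ah / I = 28.735 / 37.1 = 0.7745 hr

0.7745 hr


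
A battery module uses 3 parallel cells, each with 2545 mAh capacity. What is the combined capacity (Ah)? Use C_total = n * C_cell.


Convert: C_cell = 2545 mAh = 2.545 Ah
C_total = 3 * 2.545 = 7.635 Ah

7.635 Ah


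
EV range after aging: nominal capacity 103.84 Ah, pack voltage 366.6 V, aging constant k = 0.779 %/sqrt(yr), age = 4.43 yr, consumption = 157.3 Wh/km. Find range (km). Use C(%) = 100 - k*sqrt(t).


Step 1: capacity retention = 100 - 0.779 * sqrt(4.43) = 100 - 0.779 * 2.1048 = 98.36%
Step 2: C_now = 103.84 * 98.36/100 = 102.14 Ah
Step 3: E_pack = V * C_now = 366.6 * 102.14 = 37445 Wh
Step 4: range = E_pack / consumption = 37445 / 157.3 = 238.0 km

238.0 km


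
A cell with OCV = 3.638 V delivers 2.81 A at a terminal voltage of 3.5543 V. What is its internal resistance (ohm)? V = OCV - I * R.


R = (OCV - V) / I = (3.638 - 3.5543) / 2.81 = 0.02979 ohm

0.02979 ohm


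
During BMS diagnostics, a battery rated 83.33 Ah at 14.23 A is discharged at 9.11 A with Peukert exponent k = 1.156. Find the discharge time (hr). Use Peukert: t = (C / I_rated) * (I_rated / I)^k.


t_rated = C / I_rated = 83.33 / 14.23 = 5.8559 hr
(I_rated/I)^k = (1.562)^1.156 = 1.6745
t = t_rated * (I_rated/I)^k = 5.8559 * 1.6745 = 9.806 hr

9.806 hr


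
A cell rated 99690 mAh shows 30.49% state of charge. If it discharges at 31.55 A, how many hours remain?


Convert: C_total = 99690 mAh = 99.69 Ah
Step 1: remaining = SOC/100 * C_total = 30.49/100 * 99.69 = 30.395 Ah
Step 2: t = remaining / I = 30.395 / 31.55 = 0.9634 hr

0.9634 hr


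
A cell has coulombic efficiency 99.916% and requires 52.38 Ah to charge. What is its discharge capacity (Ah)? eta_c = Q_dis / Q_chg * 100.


Q_dis = eta/100 * Q_chg = 99.916/100 * 52.38 = 52.34 Ah

52.34 Ah


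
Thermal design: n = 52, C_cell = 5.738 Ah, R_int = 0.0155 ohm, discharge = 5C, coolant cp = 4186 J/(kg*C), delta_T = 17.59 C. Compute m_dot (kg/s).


Step 1: I = 5 * 5.738 = 28.69 A
Step 2: Q_cell = I^2 * R = 28.69^2 * 0.0155 = 12.758 W
Step 3: Q_total = 52 * 12.758 = 663.42 W
Step 4: m_dot = Q_total / (cp * dT) = 663.42 / (4186 * 17.59) = 0.009010 kg/s

0.009010 kg/s


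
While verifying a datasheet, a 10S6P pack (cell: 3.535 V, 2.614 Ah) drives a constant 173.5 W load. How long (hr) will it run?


Step 1: E_pack = Ns * V_cell * Np * C_cell = 10 * 3.535 * 6 * 2.614 = 554.43 Wh
Step 2: t = E_pack / P = 554.43 / 173.5 = 3.196 hr

3.196 hr


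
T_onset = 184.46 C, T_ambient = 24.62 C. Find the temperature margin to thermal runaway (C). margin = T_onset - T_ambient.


Safety margin = 184.46 C - 24.62 C = 159.84 C

159.84 C


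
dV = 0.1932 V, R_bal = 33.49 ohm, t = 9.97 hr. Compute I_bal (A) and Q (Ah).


First, Ohm's law: I_bal = 0.1932 V / 33.49 ohm = 0.0057689 A
Then Q = I * t = 0.0057689 A * 9.97 hr = 0.05752 Ah

I=0.0057689 A, Q=0.05752 Ah


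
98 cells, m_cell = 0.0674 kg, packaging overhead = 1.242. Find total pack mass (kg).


m_pack = n * m_cell * overhead = 98 * 0.0674 * 1.242 = 8.204 kg

8.204 kg


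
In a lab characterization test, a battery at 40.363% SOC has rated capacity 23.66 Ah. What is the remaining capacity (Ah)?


remaining = SOC / 100 * total = 40.363 / 100 * 23.66 = 9.550 Ah

9.550 Ah


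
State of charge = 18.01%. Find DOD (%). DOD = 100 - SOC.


DOD = 100 - SOC = 100 - 18.01 = 81.99%

81.99%


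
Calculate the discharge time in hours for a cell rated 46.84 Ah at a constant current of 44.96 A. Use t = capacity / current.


t = capacity / current = 46.84 / 44.96 = 1.042 hr

1.042 hr


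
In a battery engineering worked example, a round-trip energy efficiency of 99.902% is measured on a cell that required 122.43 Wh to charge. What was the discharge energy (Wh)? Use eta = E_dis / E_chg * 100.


E_dis = eta/100 * E_chg = 99.902/100 * 122.43 = 122.3 Wh

122.3 Wh


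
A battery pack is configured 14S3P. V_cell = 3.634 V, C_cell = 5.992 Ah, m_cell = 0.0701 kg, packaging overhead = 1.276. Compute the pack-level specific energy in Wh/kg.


Step 1: V_pack = 14 * 3.634 = 50.876 V
Step 2: C_pack = 3 * 5.992 = 17.976 Ah
Step 3: E_pack = V_pack * C_pack = 50.876 * 17.976 = 914.55 Wh
Step 4: m_pack = 14 * 3 * 0.0701 * 1.276 = 3.7568 kg
Step 5: ED = E_pack / m_pack = 914.55 / 3.7568 = 243.4 Wh/kg

243.4 Wh/kg


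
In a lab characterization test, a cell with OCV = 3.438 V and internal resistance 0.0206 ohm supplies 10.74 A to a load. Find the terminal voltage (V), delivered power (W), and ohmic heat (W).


Step 1: V_terminal = OCV - I*R = 3.438 - 10.74 * 0.0206 = 3.2168 V
Step 2: P_out = V_terminal * I = 3.2168 * 10.74 = 34.55 W
Step 3: Q = I^2 * R = 10.74^2 * 0.0206 = 2.376 W

V=3.2168 V, P=34.55 W, Q=2.376 W


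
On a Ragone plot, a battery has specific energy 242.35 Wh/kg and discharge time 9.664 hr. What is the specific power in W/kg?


Specific power = 242.35 Wh/kg / 9.664 hr = 25.08 W/kg

25.08 W/kg


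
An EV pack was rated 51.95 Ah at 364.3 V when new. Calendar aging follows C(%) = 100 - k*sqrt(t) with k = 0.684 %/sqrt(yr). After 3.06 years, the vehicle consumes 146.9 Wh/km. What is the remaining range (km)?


Step 1: capacity retention = 100 - 0.684 * sqrt(3.06) = 100 - 0.684 * 1.7493 = 98.803%
Step 2: C_now = 51.95 * 98.803/100 = 51.328 Ah
Step 3: E_pack = V * C_now = 364.3 * 51.328 = 18699 Wh
Step 4: range = E_pack / consumption = 18699 / 146.9 = 127.3 km

127.3 km


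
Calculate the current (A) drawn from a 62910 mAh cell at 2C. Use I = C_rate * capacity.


Convert: capacity = 62910 mAh = 62.91 Ah
At 2C: I = 2 * 62.91 Ah = 125.82 A

125.82 A


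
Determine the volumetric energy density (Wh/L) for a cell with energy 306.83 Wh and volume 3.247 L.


Volumetric ED = 306.83 Wh / 3.247 L = 94.50 Wh/L

94.50 Wh/L


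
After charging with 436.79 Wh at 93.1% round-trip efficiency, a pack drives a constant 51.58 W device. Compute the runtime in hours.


Step 1: E_discharge = eta/100 * E_charge = 93.1/100 * 436.79 = 406.65 Wh
Step 2: t = E_discharge / P = 406.65 / 51.58 = 7.884 hr

7.884 hr


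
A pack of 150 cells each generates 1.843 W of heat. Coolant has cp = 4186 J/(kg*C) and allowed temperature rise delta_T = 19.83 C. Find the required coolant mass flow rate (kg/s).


Step 1: Total heat Q = 150 * 1.843 W = 276.45 W
Step 2: denom = cp * dT = 4186 * 19.83 = 83008
Step 3: m_dot = 276.45 / 83008 = 0.003330 kg/s

0.003330 kg/s


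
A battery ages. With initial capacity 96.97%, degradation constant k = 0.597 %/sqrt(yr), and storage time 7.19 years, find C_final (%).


Step 1: sqrt(7.19 yr) = 2.6814
Step 2: drop = 0.597 * 2.6814 = 1.6008
Step 3: C_final = 96.97 - 1.6008 = 95.37%

95.37%


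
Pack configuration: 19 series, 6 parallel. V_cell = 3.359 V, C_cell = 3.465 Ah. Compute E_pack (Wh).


E = Ns * Vcell * Np * Ccell = 19 * 3.359 * 6 * 3.465 = 1327 Wh

1327 Wh


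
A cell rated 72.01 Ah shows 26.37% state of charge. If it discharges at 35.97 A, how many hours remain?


Step 1: remaining = SOC/100 * C_total = 26.37/100 * 72.01 = 18.989 Ah
Step 2: t = remaining / I = 18.989 / 35.97 = 0.5279 hr

0.5279 hr


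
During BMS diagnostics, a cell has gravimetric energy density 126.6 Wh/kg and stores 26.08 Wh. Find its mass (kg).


m = E / ED = 26.08 / 126.6 = 0.2060 kg

0.2060 kg


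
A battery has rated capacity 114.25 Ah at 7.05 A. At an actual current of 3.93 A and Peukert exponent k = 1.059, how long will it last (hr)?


t_rated = C / I_rated = 114.25 / 7.05 = 16.206 hr
(I_rated/I)^k = (1.7939)^1.059 = 1.8568
t = t_rated * (I_rated/I)^k = 16.206 * 1.8568 = 30.09 hr

30.09 hr
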